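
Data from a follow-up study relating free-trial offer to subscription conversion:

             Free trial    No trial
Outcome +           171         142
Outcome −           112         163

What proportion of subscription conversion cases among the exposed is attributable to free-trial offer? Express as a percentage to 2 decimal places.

Reading the table with exposure as columns: a = 171 (Free trial, case), b = 112 (Free trial, non-case), c = 142 (No trial, case), d = 163.
Risk in exposed = 171/283 = 0.60424; risk in unexposed = 142/305 = 0.46557.
RR = 0.60424/0.46557 = 1.29784
AR% = (RR − 1)/RR × 100 = (1.29784 − 1)/1.29784 × 100 = 22.9489%

22.95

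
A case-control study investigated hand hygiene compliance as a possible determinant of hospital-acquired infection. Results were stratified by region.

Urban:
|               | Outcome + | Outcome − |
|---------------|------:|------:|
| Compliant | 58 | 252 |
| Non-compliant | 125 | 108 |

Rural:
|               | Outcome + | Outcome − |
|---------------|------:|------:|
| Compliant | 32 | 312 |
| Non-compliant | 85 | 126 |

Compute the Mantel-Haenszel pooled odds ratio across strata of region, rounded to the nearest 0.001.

OR_MH = Σ(aᵢdᵢ/nᵢ) / Σ(bᵢcᵢ/nᵢ), where nᵢ is the stratum total.
Stratum 1 (Urban): n = 543; a·d/n = 58·108/543 = 11.5359; b·c/n = 252·125/543 = 58.0110
Stratum 2 (Rural): n = 555; a·d/n = 32·126/555 = 7.2649; b·c/n = 312·85/555 = 47.7838
OR_MH = (11.5359 + 7.2649) / (58.0110 + 47.7838) = 18.8008 / 105.7948 = 0.17771

0.178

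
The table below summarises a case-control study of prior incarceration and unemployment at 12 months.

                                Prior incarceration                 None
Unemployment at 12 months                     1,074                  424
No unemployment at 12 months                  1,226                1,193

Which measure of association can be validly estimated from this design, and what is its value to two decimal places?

2.46

Reading the table with exposure as columns: a = 1074 (Prior incarceration, case), b = 1226 (Prior incarceration, non-case), c = 424 (None, case), d = 1193.
This is a case-control study: participants were sampled on outcome status, so risks in the source population cannot be estimated directly — relative risk is not valid here. The odds ratio is the appropriate measure.
OR = (a·d)/(b·c) = (1074 × 1193) / (1226 × 424) = 1281282 / 519824 = 2.46484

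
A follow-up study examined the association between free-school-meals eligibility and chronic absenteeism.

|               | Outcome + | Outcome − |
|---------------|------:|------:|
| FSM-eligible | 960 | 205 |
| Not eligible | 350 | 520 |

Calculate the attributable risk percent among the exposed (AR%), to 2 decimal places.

51.18

Cells: a = 960, b = 205, c = 350, d = 520.
Risk in exposed = 960/1165 = 0.82403; risk in unexposed = 350/870 = 0.40230.
RR = 0.82403/0.40230 = 2.04831
AR% = (RR − 1)/RR × 100 = (2.04831 − 1)/2.04831 × 100 = 51.1794%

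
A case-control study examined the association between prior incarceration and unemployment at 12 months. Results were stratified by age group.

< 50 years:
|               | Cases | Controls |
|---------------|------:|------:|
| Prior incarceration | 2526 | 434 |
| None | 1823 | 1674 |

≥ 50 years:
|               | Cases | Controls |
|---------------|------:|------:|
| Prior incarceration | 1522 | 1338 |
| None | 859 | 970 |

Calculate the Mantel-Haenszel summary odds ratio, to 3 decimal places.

OR_MH = Σ(aᵢdᵢ/nᵢ) / Σ(bᵢcᵢ/nᵢ), where nᵢ is the stratum total.
Stratum 1 (< 50 years): n = 6457; a·d/n = 2526·1674/6457 = 654.8744; b·c/n = 434·1823/6457 = 122.5309
Stratum 2 (≥ 50 years): n = 4689; a·d/n = 1522·970/4689 = 314.8518; b·c/n = 1338·859/4689 = 245.1145
OR_MH = (654.8744 + 314.8518) / (122.5309 + 245.1145) = 969.7262 / 367.6454 = 2.63767

2.638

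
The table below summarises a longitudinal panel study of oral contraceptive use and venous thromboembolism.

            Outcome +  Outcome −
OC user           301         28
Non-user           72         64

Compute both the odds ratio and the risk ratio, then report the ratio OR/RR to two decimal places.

5.53

Cells: a = 301, b = 28, c = 72, d = 64.
OR = (301·64)/(28·72) = 19264/2016 = 9.55556
Risk in exposed = 301/329 = 0.91489; risk in unexposed = 72/136 = 0.52941; RR = 1.72813
OR/RR = 9.55556 / 1.72813 = 5.52941
The outcome is not rare, so the OR lies further from 1 than the RR.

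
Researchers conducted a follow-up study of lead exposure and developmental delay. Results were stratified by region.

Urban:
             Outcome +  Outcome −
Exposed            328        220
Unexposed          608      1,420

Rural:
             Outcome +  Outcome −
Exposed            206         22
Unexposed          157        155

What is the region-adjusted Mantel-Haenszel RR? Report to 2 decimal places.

RR_MH = Σ(aᵢ·n₀ᵢ/nᵢ) / Σ(cᵢ·n₁ᵢ/nᵢ), with n₁ᵢ = aᵢ+bᵢ (exposed), n₀ᵢ = cᵢ+dᵢ (unexposed), nᵢ = n₁ᵢ+n₀ᵢ.
Stratum 1 (Urban): n₁ = 548, n₀ = 2028, n = 2576; a·n₀/n = 328·2028/2576 = 258.2236; c·n₁/n = 608·548/2576 = 129.3416
Stratum 2 (Rural): n₁ = 228, n₀ = 312, n = 540; a·n₀/n = 206·312/540 = 119.0222; c·n₁/n = 157·228/540 = 66.2889
RR_MH = (258.2236 + 119.0222) / (129.3416 + 66.2889) = 377.2458 / 195.6305 = 1.92836

1.93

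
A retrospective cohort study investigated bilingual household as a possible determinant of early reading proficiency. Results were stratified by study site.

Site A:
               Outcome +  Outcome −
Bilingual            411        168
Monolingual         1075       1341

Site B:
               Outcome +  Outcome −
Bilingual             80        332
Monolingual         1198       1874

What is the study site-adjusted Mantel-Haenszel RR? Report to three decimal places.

RR_MH = Σ(aᵢ·n₀ᵢ/nᵢ) / Σ(cᵢ·n₁ᵢ/nᵢ), with n₁ᵢ = aᵢ+bᵢ (exposed), n₀ᵢ = cᵢ+dᵢ (unexposed), nᵢ = n₁ᵢ+n₀ᵢ.
Stratum 1 (Site A): n₁ = 579, n₀ = 2416, n = 2995; a·n₀/n = 411·2416/2995 = 331.5446; c·n₁/n = 1075·579/2995 = 207.8214
Stratum 2 (Site B): n₁ = 412, n₀ = 3072, n = 3484; a·n₀/n = 80·3072/3484 = 70.5396; c·n₁/n = 1198·412/3484 = 141.6693
RR_MH = (331.5446 + 70.5396) / (207.8214 + 141.6693) = 402.0842 / 349.4907 = 1.15049

1.150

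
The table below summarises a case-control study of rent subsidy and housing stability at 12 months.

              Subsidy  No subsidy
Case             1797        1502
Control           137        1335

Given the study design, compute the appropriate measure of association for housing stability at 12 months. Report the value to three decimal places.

11.658

Reading the table with exposure as columns: a = 1797 (Subsidy, case), b = 137 (Subsidy, non-case), c = 1502 (No subsidy, case), d = 1335.
This is a case-control study: participants were sampled on outcome status, so risks in the source population cannot be estimated directly — relative risk is not valid here. The odds ratio is the appropriate measure.
OR = (a·d)/(b·c) = (1797 × 1335) / (137 × 1502) = 2398995 / 205774 = 11.65840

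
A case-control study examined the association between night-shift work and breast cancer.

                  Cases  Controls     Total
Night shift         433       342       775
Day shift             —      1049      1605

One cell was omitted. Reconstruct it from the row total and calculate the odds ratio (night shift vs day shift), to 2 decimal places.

2.39

The missing cell is in the unexposed row: 1605 − 1049 = 556.
So a = 433, b = 342, c = 556, d = 1049.
OR = (a·d)/(b·c) = (433 × 1049) / (342 × 556) = 454217 / 190152 = 2.38870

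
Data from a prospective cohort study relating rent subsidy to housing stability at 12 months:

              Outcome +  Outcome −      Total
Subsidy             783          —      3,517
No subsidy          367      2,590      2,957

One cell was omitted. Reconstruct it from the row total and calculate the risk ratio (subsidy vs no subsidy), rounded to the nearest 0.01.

1.79

The missing cell is in the exposed row: 3517 − 783 = 2734.
So a = 783, b = 2734, c = 367, d = 2590.
RR = [a/(a+b)] / [c/(c+d)] = (783/3517) / (367/2957) = 0.22263/0.12411 = 1.79380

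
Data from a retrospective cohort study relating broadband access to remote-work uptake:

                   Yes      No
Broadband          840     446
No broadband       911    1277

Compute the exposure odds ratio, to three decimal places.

Cells: a = 840, b = 446, c = 911, d = 1277.
OR = (a·d)/(b·c) = (840 × 1277) / (446 × 911) = 1072680 / 406306 = 2.64008
The odds of remote-work uptake are about 2.64 times as high in the broadband group.

2.640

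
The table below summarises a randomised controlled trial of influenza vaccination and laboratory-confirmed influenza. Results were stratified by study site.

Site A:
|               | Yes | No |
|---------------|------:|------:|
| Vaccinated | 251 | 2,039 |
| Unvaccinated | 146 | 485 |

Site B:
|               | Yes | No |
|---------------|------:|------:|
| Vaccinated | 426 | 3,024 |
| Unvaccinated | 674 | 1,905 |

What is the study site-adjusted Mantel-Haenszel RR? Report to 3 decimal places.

RR_MH = Σ(aᵢ·n₀ᵢ/nᵢ) / Σ(cᵢ·n₁ᵢ/nᵢ), with n₁ᵢ = aᵢ+bᵢ (exposed), n₀ᵢ = cᵢ+dᵢ (unexposed), nᵢ = n₁ᵢ+n₀ᵢ.
Stratum 1 (Site A): n₁ = 2290, n₀ = 631, n = 2921; a·n₀/n = 251·631/2921 = 54.2215; c·n₁/n = 146·2290/2921 = 114.4608
Stratum 2 (Site B): n₁ = 3450, n₀ = 2579, n = 6029; a·n₀/n = 426·2579/6029 = 182.2282; c·n₁/n = 674·3450/6029 = 385.6859
RR_MH = (54.2215 + 182.2282) / (114.4608 + 385.6859) = 236.4497 / 500.1467 = 0.47276

0.473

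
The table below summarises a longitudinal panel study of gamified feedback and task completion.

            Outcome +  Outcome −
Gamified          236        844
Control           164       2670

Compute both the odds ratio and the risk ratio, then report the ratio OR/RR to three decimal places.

1.206

Cells: a = 236, b = 844, c = 164, d = 2670.
OR = (236·2670)/(844·164) = 630120/138416 = 4.55236
Risk in exposed = 236/1080 = 0.21852; risk in unexposed = 164/2834 = 0.05787; RR = 3.77611
OR/RR = 4.55236 / 3.77611 = 1.20557
The outcome is not rare, so the OR lies further from 1 than the RR.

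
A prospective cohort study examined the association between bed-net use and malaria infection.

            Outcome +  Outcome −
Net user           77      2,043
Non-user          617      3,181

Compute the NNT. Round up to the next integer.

8

Risk in treated group = 77/2120 = 0.03632; risk in control = 617/3798 = 0.16245.
Absolute risk reduction = 0.16245 − 0.03632 = 0.12613
NNT = 1 / ARR = 1 / 0.12613 = 7.928 → round up → 8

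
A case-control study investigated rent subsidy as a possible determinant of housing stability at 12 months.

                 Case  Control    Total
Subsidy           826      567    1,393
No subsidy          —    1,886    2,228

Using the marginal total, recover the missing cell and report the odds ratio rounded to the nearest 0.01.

8.03

The missing cell is in the unexposed row: 2228 − 1886 = 342.
So a = 826, b = 567, c = 342, d = 1886.
OR = (a·d)/(b·c) = (826 × 1886) / (567 × 342) = 1557836 / 193914 = 8.03364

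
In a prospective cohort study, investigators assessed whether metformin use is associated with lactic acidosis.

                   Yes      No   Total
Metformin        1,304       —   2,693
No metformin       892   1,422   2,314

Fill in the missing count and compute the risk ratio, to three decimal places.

1.256

The missing cell is in the exposed row: 2693 − 1304 = 1389.
So a = 1304, b = 1389, c = 892, d = 1422.
RR = [a/(a+b)] / [c/(c+d)] = (1304/2693) / (892/2314) = 0.48422/0.38548 = 1.25614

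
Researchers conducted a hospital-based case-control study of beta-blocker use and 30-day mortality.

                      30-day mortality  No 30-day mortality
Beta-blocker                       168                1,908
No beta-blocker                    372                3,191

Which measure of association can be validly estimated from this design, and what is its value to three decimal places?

0.755

Cells: a = 168, b = 1908, c = 372, d = 3191.
This is a hospital-based case-control study: participants were sampled on outcome status, so risks in the source population cannot be estimated directly — relative risk is not valid here. The odds ratio is the appropriate measure.
OR = (a·d)/(b·c) = (168 × 3191) / (1908 × 372) = 536088 / 709776 = 0.75529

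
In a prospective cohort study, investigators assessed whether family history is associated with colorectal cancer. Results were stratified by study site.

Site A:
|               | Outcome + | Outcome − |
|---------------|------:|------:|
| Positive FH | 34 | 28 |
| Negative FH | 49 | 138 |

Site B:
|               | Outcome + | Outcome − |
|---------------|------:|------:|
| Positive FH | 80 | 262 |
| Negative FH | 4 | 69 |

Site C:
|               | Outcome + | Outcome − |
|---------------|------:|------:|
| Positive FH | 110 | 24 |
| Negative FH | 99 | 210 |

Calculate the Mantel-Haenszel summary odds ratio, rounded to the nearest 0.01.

OR_MH = Σ(aᵢdᵢ/nᵢ) / Σ(bᵢcᵢ/nᵢ), where nᵢ is the stratum total.
Stratum 1 (Site A): n = 249; a·d/n = 34·138/249 = 18.8434; b·c/n = 28·49/249 = 5.5100
Stratum 2 (Site B): n = 415; a·d/n = 80·69/415 = 13.3012; b·c/n = 262·4/415 = 2.5253
Stratum 3 (Site C): n = 443; a·d/n = 110·210/443 = 52.1445; b·c/n = 24·99/443 = 5.3634
OR_MH = (18.8434 + 13.3012 + 52.1445) / (5.5100 + 2.5253 + 5.3634) = 84.2890 / 13.3988 = 6.29080

6.29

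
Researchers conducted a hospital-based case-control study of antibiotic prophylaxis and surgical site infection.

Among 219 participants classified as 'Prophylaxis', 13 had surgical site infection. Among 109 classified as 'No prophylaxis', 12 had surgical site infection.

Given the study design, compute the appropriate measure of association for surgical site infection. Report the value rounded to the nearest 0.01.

0.51

From the description: a = 13, b = 206, c = 12, d = 97.
This is a hospital-based case-control study: participants were sampled on outcome status, so risks in the source population cannot be estimated directly — relative risk is not valid here. The odds ratio is the appropriate measure.
OR = (a·d)/(b·c) = (13 × 97) / (206 × 12) = 1261 / 2472 = 0.51011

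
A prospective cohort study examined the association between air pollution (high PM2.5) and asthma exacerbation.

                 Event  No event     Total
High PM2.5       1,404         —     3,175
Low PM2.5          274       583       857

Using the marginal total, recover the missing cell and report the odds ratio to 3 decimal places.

The missing cell is in the exposed row: 3175 − 1404 = 1771.
So a = 1404, b = 1771, c = 274, d = 583.
OR = (a·d)/(b·c) = (1404 × 583) / (1771 × 274) = 818532 / 485254 = 1.68681

1.687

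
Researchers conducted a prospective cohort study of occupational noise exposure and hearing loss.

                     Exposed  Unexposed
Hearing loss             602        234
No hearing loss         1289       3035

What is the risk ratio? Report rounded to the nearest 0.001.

4.447

Reading the table with exposure as columns: a = 602 (Exposed, case), b = 1289 (Exposed, non-case), c = 234 (Unexposed, case), d = 3035.
Risk in exposed = 602/1891 = 0.31835; risk in unexposed = 234/3269 = 0.07158.
RR = 0.31835 / 0.07158 = 4.44738
The risk among the exposed is 4.45 times that among the unexposed.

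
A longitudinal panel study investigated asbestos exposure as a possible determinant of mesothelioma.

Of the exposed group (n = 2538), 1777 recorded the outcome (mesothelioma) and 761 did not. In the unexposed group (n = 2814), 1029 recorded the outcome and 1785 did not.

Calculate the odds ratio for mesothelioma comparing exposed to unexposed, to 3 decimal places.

From the description: a = 1777, b = 761, c = 1029, d = 1785.
OR = (a·d)/(b·c) = (1777 × 1785) / (761 × 1029) = 3171945 / 783069 = 4.05066
The odds of mesothelioma are about 4.05 times as high in the exposed group.

4.051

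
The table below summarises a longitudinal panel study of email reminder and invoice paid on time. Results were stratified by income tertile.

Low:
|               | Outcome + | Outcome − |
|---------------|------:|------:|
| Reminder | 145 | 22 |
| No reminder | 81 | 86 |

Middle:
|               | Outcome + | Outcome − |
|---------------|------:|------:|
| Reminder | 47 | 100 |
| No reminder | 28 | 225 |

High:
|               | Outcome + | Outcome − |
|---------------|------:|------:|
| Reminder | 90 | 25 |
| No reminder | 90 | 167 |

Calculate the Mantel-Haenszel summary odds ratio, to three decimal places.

5.667

OR_MH = Σ(aᵢdᵢ/nᵢ) / Σ(bᵢcᵢ/nᵢ), where nᵢ is the stratum total.
Stratum 1 (Low): n = 334; a·d/n = 145·86/334 = 37.3353; b·c/n = 22·81/334 = 5.3353
Stratum 2 (Middle): n = 400; a·d/n = 47·225/400 = 26.4375; b·c/n = 100·28/400 = 7.0000
Stratum 3 (High): n = 372; a·d/n = 90·167/372 = 40.4032; b·c/n = 25·90/372 = 6.0484
OR_MH = (37.3353 + 26.4375 + 40.4032) / (5.3353 + 7.0000 + 6.0484) = 104.1761 / 18.3837 = 5.66676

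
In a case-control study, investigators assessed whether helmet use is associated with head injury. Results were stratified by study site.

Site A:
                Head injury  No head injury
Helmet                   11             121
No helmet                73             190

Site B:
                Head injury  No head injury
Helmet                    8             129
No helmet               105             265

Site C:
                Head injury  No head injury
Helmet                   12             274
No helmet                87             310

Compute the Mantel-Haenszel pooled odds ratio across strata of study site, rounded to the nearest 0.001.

OR_MH = Σ(aᵢdᵢ/nᵢ) / Σ(bᵢcᵢ/nᵢ), where nᵢ is the stratum total.
Stratum 1 (Site A): n = 395; a·d/n = 11·190/395 = 5.2911; b·c/n = 121·73/395 = 22.3620
Stratum 2 (Site B): n = 507; a·d/n = 8·265/507 = 4.1815; b·c/n = 129·105/507 = 26.7160
Stratum 3 (Site C): n = 683; a·d/n = 12·310/683 = 5.4466; b·c/n = 274·87/683 = 34.9019
OR_MH = (5.2911 + 4.1815 + 5.4466) / (22.3620 + 26.7160 + 34.9019) = 14.9192 / 83.9799 = 0.17765

0.178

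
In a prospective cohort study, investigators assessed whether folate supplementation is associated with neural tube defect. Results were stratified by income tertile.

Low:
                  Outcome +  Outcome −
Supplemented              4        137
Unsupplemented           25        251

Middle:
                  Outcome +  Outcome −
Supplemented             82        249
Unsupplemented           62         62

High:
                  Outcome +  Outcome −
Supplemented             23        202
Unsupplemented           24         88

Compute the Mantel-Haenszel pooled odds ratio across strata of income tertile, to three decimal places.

0.346

OR_MH = Σ(aᵢdᵢ/nᵢ) / Σ(bᵢcᵢ/nᵢ), where nᵢ is the stratum total.
Stratum 1 (Low): n = 417; a·d/n = 4·251/417 = 2.4077; b·c/n = 137·25/417 = 8.2134
Stratum 2 (Middle): n = 455; a·d/n = 82·62/455 = 11.1736; b·c/n = 249·62/455 = 33.9297
Stratum 3 (High): n = 337; a·d/n = 23·88/337 = 6.0059; b·c/n = 202·24/337 = 14.3858
OR_MH = (2.4077 + 11.1736 + 6.0059) / (8.2134 + 33.9297 + 14.3858) = 19.5872 / 56.5289 = 0.34650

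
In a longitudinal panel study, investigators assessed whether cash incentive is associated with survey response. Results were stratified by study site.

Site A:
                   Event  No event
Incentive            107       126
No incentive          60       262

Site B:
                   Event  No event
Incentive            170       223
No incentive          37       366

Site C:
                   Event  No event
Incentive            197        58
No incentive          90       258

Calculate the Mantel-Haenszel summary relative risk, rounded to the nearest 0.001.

3.212

RR_MH = Σ(aᵢ·n₀ᵢ/nᵢ) / Σ(cᵢ·n₁ᵢ/nᵢ), with n₁ᵢ = aᵢ+bᵢ (exposed), n₀ᵢ = cᵢ+dᵢ (unexposed), nᵢ = n₁ᵢ+n₀ᵢ.
Stratum 1 (Site A): n₁ = 233, n₀ = 322, n = 555; a·n₀/n = 107·322/555 = 62.0793; c·n₁/n = 60·233/555 = 25.1892
Stratum 2 (Site B): n₁ = 393, n₀ = 403, n = 796; a·n₀/n = 170·403/796 = 86.0678; c·n₁/n = 37·393/796 = 18.2676
Stratum 3 (Site C): n₁ = 255, n₀ = 348, n = 603; a·n₀/n = 197·348/603 = 113.6915; c·n₁/n = 90·255/603 = 38.0597
RR_MH = (62.0793 + 86.0678 + 113.6915) / (25.1892 + 18.2676 + 38.0597) = 261.8387 / 81.5165 = 3.21209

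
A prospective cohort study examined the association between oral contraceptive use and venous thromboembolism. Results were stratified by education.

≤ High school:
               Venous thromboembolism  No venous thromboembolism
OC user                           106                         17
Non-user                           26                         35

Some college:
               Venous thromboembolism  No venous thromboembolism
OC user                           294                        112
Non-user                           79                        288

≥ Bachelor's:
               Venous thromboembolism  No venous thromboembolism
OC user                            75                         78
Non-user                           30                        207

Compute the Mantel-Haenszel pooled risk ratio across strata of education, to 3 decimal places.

RR_MH = Σ(aᵢ·n₀ᵢ/nᵢ) / Σ(cᵢ·n₁ᵢ/nᵢ), with n₁ᵢ = aᵢ+bᵢ (exposed), n₀ᵢ = cᵢ+dᵢ (unexposed), nᵢ = n₁ᵢ+n₀ᵢ.
Stratum 1 (≤ High school): n₁ = 123, n₀ = 61, n = 184; a·n₀/n = 106·61/184 = 35.1413; c·n₁/n = 26·123/184 = 17.3804
Stratum 2 (Some college): n₁ = 406, n₀ = 367, n = 773; a·n₀/n = 294·367/773 = 139.5834; c·n₁/n = 79·406/773 = 41.4929
Stratum 3 (≥ Bachelor's): n₁ = 153, n₀ = 237, n = 390; a·n₀/n = 75·237/390 = 45.5769; c·n₁/n = 30·153/390 = 11.7692
RR_MH = (35.1413 + 139.5834 + 45.5769) / (17.3804 + 41.4929 + 11.7692) = 220.3017 / 70.6426 = 3.11854

3.119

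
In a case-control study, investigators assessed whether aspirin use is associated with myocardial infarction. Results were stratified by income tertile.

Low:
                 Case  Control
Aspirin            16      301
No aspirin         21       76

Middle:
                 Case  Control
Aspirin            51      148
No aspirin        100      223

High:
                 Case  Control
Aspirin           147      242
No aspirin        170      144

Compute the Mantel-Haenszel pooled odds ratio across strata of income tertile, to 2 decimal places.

0.54

OR_MH = Σ(aᵢdᵢ/nᵢ) / Σ(bᵢcᵢ/nᵢ), where nᵢ is the stratum total.
Stratum 1 (Low): n = 414; a·d/n = 16·76/414 = 2.9372; b·c/n = 301·21/414 = 15.2681
Stratum 2 (Middle): n = 522; a·d/n = 51·223/522 = 21.7874; b·c/n = 148·100/522 = 28.3525
Stratum 3 (High): n = 703; a·d/n = 147·144/703 = 30.1110; b·c/n = 242·170/703 = 58.5206
OR_MH = (2.9372 + 21.7874 + 30.1110) / (15.2681 + 28.3525 + 58.5206) = 54.8355 / 102.1412 = 0.53686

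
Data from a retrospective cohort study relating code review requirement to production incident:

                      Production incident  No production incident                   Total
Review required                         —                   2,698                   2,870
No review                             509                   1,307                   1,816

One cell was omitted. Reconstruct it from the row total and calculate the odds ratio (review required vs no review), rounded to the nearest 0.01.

The missing cell is in the exposed row: 2870 − 2698 = 172.
So a = 172, b = 2698, c = 509, d = 1307.
OR = (a·d)/(b·c) = (172 × 1307) / (2698 × 509) = 224804 / 1373282 = 0.16370

0.16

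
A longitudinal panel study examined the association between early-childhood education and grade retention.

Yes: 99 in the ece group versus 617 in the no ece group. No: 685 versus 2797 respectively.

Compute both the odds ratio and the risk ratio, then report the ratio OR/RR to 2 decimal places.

From the description: a = 99, b = 685, c = 617, d = 2797.
OR = (99·2797)/(685·617) = 276903/422645 = 0.65517
Risk in exposed = 99/784 = 0.12628; risk in unexposed = 617/3414 = 0.18073; RR = 0.69871
OR/RR = 0.65517 / 0.69871 = 0.93768
The outcome is not rare, so the OR lies further from 1 than the RR.

0.94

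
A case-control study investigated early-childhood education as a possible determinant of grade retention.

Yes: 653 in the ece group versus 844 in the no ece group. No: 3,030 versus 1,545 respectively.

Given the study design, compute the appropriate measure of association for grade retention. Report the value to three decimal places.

0.395

From the description: a = 653, b = 3030, c = 844, d = 1545.
This is a case-control study: participants were sampled on outcome status, so risks in the source population cannot be estimated directly — relative risk is not valid here. The odds ratio is the appropriate measure.
OR = (a·d)/(b·c) = (653 × 1545) / (3030 × 844) = 1008885 / 2557320 = 0.39451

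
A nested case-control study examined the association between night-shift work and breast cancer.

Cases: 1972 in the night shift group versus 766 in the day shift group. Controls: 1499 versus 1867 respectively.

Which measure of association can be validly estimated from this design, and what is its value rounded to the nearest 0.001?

From the description: a = 1972, b = 1499, c = 766, d = 1867.
This is a nested case-control study: participants were sampled on outcome status, so risks in the source population cannot be estimated directly — relative risk is not valid here. The odds ratio is the appropriate measure.
OR = (a·d)/(b·c) = (1972 × 1867) / (1499 × 766) = 3681724 / 1148234 = 3.20642

3.206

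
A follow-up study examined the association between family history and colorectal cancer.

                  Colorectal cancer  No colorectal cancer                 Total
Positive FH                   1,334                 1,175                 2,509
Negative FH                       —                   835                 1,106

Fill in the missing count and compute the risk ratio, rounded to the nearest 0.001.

2.170

The missing cell is in the unexposed row: 1106 − 835 = 271.
So a = 1334, b = 1175, c = 271, d = 835.
RR = [a/(a+b)] / [c/(c+d)] = (1334/2509) / (271/1106) = 0.53169/0.24503 = 2.16991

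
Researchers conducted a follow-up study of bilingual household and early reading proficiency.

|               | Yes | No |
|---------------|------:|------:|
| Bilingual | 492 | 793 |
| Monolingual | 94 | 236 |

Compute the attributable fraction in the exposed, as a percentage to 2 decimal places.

Cells: a = 492, b = 793, c = 94, d = 236.
Risk in exposed = 492/1285 = 0.38288; risk in unexposed = 94/330 = 0.28485.
RR = 0.38288/0.28485 = 1.34415
AR% = (RR − 1)/RR × 100 = (1.34415 − 1)/1.34415 × 100 = 25.6036%

25.60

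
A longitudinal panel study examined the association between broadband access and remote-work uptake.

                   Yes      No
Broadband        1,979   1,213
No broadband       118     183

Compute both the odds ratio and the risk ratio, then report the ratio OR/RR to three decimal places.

Cells: a = 1979, b = 1213, c = 118, d = 183.
OR = (1979·183)/(1213·118) = 362157/143134 = 2.53020
Risk in exposed = 1979/3192 = 0.61999; risk in unexposed = 118/301 = 0.39203; RR = 1.58149
OR/RR = 2.53020 / 1.58149 = 1.59988
The outcome is not rare, so the OR lies further from 1 than the RR.

1.600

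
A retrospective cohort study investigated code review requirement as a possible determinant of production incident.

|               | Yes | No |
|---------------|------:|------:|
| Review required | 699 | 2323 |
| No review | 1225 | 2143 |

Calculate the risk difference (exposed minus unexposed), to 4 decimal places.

-0.1324

Cells: a = 699, b = 2323, c = 1225, d = 2143.
Risk in exposed = 699/3022 = 0.231304; risk in unexposed = 1225/3368 = 0.363717.
Risk difference = 0.231304 − 0.363717 = -0.132414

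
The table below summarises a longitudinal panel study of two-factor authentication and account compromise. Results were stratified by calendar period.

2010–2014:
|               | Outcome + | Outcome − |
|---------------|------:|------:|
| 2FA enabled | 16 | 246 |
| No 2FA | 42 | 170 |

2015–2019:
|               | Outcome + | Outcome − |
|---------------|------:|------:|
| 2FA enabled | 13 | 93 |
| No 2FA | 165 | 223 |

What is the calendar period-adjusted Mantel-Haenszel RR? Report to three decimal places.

0.296

RR_MH = Σ(aᵢ·n₀ᵢ/nᵢ) / Σ(cᵢ·n₁ᵢ/nᵢ), with n₁ᵢ = aᵢ+bᵢ (exposed), n₀ᵢ = cᵢ+dᵢ (unexposed), nᵢ = n₁ᵢ+n₀ᵢ.
Stratum 1 (2010–2014): n₁ = 262, n₀ = 212, n = 474; a·n₀/n = 16·212/474 = 7.1561; c·n₁/n = 42·262/474 = 23.2152
Stratum 2 (2015–2019): n₁ = 106, n₀ = 388, n = 494; a·n₀/n = 13·388/494 = 10.2105; c·n₁/n = 165·106/494 = 35.4049
RR_MH = (7.1561 + 10.2105) / (23.2152 + 35.4049) = 17.3666 / 58.6200 = 0.29626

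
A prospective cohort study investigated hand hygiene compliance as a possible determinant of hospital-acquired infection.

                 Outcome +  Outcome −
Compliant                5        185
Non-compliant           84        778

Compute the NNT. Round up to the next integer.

15

Risk in treated group = 5/190 = 0.02632; risk in control = 84/862 = 0.09745.
Absolute risk reduction = 0.09745 − 0.02632 = 0.07113
NNT = 1 / ARR = 1 / 0.07113 = 14.058 → round up → 15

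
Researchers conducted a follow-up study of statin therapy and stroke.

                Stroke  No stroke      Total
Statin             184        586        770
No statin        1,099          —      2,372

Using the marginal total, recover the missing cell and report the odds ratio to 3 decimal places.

The missing cell is in the unexposed row: 2372 − 1099 = 1273.
So a = 184, b = 586, c = 1099, d = 1273.
OR = (a·d)/(b·c) = (184 × 1273) / (586 × 1099) = 234232 / 644014 = 0.36371

0.364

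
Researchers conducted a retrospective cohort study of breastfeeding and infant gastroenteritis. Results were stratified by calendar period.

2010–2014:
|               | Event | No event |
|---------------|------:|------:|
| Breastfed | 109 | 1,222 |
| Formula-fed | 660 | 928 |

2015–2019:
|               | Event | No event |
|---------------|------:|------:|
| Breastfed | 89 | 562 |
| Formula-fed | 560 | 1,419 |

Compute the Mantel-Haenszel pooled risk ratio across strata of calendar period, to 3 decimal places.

0.287

RR_MH = Σ(aᵢ·n₀ᵢ/nᵢ) / Σ(cᵢ·n₁ᵢ/nᵢ), with n₁ᵢ = aᵢ+bᵢ (exposed), n₀ᵢ = cᵢ+dᵢ (unexposed), nᵢ = n₁ᵢ+n₀ᵢ.
Stratum 1 (2010–2014): n₁ = 1331, n₀ = 1588, n = 2919; a·n₀/n = 109·1588/2919 = 59.2984; c·n₁/n = 660·1331/2919 = 300.9455
Stratum 2 (2015–2019): n₁ = 651, n₀ = 1979, n = 2630; a·n₀/n = 89·1979/2630 = 66.9700; c·n₁/n = 560·651/2630 = 138.6160
RR_MH = (59.2984 + 66.9700) / (300.9455 + 138.6160) = 126.2684 / 439.5615 = 0.28726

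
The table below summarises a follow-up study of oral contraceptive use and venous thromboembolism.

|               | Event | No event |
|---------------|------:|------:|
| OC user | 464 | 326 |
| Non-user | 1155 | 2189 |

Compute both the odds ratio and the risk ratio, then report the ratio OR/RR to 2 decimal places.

1.59

Cells: a = 464, b = 326, c = 1155, d = 2189.
OR = (464·2189)/(326·1155) = 1015696/376530 = 2.69752
Risk in exposed = 464/790 = 0.58734; risk in unexposed = 1155/3344 = 0.34539; RR = 1.70049
OR/RR = 2.69752 / 1.70049 = 1.58631
The outcome is not rare, so the OR lies further from 1 than the RR.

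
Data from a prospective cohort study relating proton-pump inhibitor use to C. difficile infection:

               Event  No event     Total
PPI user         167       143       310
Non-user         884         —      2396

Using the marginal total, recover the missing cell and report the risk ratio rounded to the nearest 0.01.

The missing cell is in the unexposed row: 2396 − 884 = 1512.
So a = 167, b = 143, c = 884, d = 1512.
RR = [a/(a+b)] / [c/(c+d)] = (167/310) / (884/2396) = 0.53871/0.36895 = 1.46012

1.46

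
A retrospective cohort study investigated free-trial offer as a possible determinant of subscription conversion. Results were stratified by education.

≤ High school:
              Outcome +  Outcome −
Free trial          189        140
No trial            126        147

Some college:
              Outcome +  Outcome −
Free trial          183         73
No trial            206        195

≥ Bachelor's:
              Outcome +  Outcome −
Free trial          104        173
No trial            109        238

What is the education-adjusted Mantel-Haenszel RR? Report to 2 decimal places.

1.29

RR_MH = Σ(aᵢ·n₀ᵢ/nᵢ) / Σ(cᵢ·n₁ᵢ/nᵢ), with n₁ᵢ = aᵢ+bᵢ (exposed), n₀ᵢ = cᵢ+dᵢ (unexposed), nᵢ = n₁ᵢ+n₀ᵢ.
Stratum 1 (≤ High school): n₁ = 329, n₀ = 273, n = 602; a·n₀/n = 189·273/602 = 85.7093; c·n₁/n = 126·329/602 = 68.8605
Stratum 2 (Some college): n₁ = 256, n₀ = 401, n = 657; a·n₀/n = 183·401/657 = 111.6941; c·n₁/n = 206·256/657 = 80.2679
Stratum 3 (≥ Bachelor's): n₁ = 277, n₀ = 347, n = 624; a·n₀/n = 104·347/624 = 57.8333; c·n₁/n = 109·277/624 = 48.3862
RR_MH = (85.7093 + 111.6941 + 57.8333) / (68.8605 + 80.2679 + 48.3862) = 255.2367 / 197.5146 = 1.29224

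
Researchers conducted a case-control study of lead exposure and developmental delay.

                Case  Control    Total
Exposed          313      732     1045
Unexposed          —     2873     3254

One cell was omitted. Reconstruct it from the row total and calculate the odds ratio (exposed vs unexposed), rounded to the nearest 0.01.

3.22

The missing cell is in the unexposed row: 3254 − 2873 = 381.
So a = 313, b = 732, c = 381, d = 2873.
OR = (a·d)/(b·c) = (313 × 2873) / (732 × 381) = 899249 / 278892 = 3.22436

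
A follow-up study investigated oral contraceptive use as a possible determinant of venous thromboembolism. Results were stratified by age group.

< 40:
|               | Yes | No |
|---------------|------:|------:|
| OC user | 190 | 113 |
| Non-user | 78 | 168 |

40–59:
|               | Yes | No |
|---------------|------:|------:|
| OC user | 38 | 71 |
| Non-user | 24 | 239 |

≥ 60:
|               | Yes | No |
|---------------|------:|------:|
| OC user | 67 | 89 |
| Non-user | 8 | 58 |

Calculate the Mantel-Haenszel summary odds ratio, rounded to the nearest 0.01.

OR_MH = Σ(aᵢdᵢ/nᵢ) / Σ(bᵢcᵢ/nᵢ), where nᵢ is the stratum total.
Stratum 1 (< 40): n = 549; a·d/n = 190·168/549 = 58.1421; b·c/n = 113·78/549 = 16.0546
Stratum 2 (40–59): n = 372; a·d/n = 38·239/372 = 24.4140; b·c/n = 71·24/372 = 4.5806
Stratum 3 (≥ 60): n = 222; a·d/n = 67·58/222 = 17.5045; b·c/n = 89·8/222 = 3.2072
OR_MH = (58.1421 + 24.4140 + 17.5045) / (16.0546 + 4.5806 + 3.2072) = 100.0606 / 23.8425 = 4.19673

4.20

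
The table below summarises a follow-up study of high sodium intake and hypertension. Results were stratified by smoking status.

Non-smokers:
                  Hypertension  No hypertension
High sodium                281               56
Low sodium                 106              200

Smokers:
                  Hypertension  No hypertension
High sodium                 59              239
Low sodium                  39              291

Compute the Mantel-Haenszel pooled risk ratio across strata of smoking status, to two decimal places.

RR_MH = Σ(aᵢ·n₀ᵢ/nᵢ) / Σ(cᵢ·n₁ᵢ/nᵢ), with n₁ᵢ = aᵢ+bᵢ (exposed), n₀ᵢ = cᵢ+dᵢ (unexposed), nᵢ = n₁ᵢ+n₀ᵢ.
Stratum 1 (Non-smokers): n₁ = 337, n₀ = 306, n = 643; a·n₀/n = 281·306/643 = 133.7263; c·n₁/n = 106·337/643 = 55.5552
Stratum 2 (Smokers): n₁ = 298, n₀ = 330, n = 628; a·n₀/n = 59·330/628 = 31.0032; c·n₁/n = 39·298/628 = 18.5064
RR_MH = (133.7263 + 31.0032) / (55.5552 + 18.5064) = 164.7295 / 74.0616 = 2.22422

2.22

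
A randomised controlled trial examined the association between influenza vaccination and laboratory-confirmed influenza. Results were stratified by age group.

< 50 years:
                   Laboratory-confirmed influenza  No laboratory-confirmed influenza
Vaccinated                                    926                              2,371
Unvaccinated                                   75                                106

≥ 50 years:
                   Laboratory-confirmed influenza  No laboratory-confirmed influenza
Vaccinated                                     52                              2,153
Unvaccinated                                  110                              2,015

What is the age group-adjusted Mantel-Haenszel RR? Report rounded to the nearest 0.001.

RR_MH = Σ(aᵢ·n₀ᵢ/nᵢ) / Σ(cᵢ·n₁ᵢ/nᵢ), with n₁ᵢ = aᵢ+bᵢ (exposed), n₀ᵢ = cᵢ+dᵢ (unexposed), nᵢ = n₁ᵢ+n₀ᵢ.
Stratum 1 (< 50 years): n₁ = 3297, n₀ = 181, n = 3478; a·n₀/n = 926·181/3478 = 48.1903; c·n₁/n = 75·3297/3478 = 71.0969
Stratum 2 (≥ 50 years): n₁ = 2205, n₀ = 2125, n = 4330; a·n₀/n = 52·2125/4330 = 25.5196; c·n₁/n = 110·2205/4330 = 56.0162
RR_MH = (48.1903 + 25.5196) / (71.0969 + 56.0162) = 73.7100 / 127.1131 = 0.57988

0.580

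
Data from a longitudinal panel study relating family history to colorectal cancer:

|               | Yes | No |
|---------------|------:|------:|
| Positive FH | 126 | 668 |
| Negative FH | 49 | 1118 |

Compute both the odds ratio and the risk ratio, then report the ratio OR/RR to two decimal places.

1.14

Cells: a = 126, b = 668, c = 49, d = 1118.
OR = (126·1118)/(668·49) = 140868/32732 = 4.30368
Risk in exposed = 126/794 = 0.15869; risk in unexposed = 49/1167 = 0.04199; RR = 3.77942
OR/RR = 4.30368 / 3.77942 = 1.13871
The outcome is not rare, so the OR lies further from 1 than the RR.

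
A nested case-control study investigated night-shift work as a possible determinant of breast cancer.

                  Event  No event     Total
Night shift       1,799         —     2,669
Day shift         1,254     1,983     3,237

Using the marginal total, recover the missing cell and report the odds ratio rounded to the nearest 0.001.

3.270

The missing cell is in the exposed row: 2669 − 1799 = 870.
So a = 1799, b = 870, c = 1254, d = 1983.
OR = (a·d)/(b·c) = (1799 × 1983) / (870 × 1254) = 3567417 / 1090980 = 3.26992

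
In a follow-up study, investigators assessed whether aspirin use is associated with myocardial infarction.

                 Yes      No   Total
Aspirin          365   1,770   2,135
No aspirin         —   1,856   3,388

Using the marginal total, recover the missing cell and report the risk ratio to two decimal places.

The missing cell is in the unexposed row: 3388 − 1856 = 1532.
So a = 365, b = 1770, c = 1532, d = 1856.
RR = [a/(a+b)] / [c/(c+d)] = (365/2135) / (1532/3388) = 0.17096/0.45218 = 0.37808

0.38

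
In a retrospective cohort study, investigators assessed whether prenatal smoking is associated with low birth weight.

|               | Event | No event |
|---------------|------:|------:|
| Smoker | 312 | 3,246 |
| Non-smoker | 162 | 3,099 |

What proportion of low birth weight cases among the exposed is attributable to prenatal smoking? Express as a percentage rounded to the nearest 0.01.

Cells: a = 312, b = 3246, c = 162, d = 3099.
Risk in exposed = 312/3558 = 0.08769; risk in unexposed = 162/3261 = 0.04968.
RR = 0.08769/0.04968 = 1.76516
AR% = (RR − 1)/RR × 100 = (1.76516 − 1)/1.76516 × 100 = 43.3480%

43.35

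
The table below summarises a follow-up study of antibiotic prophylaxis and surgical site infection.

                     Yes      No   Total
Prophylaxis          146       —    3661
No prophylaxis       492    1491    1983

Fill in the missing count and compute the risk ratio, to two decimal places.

The missing cell is in the exposed row: 3661 − 146 = 3515.
So a = 146, b = 3515, c = 492, d = 1491.
RR = [a/(a+b)] / [c/(c+d)] = (146/3661) / (492/1983) = 0.03988/0.24811 = 0.16074

0.16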